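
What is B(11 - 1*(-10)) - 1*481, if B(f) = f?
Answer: -460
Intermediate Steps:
B(11 - 1*(-10)) - 1*481 = (11 - 1*(-10)) - 1*481 = (11 + 10) - 481 = 21 - 481 = -460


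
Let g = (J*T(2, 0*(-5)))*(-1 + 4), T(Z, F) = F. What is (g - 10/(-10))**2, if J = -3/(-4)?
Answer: 1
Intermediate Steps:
J = 3/4 (J = -3*(-1/4) = 3/4 ≈ 0.75000)
g = 0 (g = (3*(0*(-5))/4)*(-1 + 4) = ((3/4)*0)*3 = 0*3 = 0)
(g - 10/(-10))**2 = (0 - 10/(-10))**2 = (0 - 10*(-1/10))**2 = (0 + 1)**2 = 1**2 = 1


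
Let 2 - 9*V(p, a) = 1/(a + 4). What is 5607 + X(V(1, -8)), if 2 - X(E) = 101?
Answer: 5508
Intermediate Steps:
V(p, a) = 2/9 - 1/(9*(4 + a)) (V(p, a) = 2/9 - 1/(9*(a + 4)) = 2/9 - 1/(9*(4 + a)))
X(E) = -99 (X(E) = 2 - 1*101 = 2 - 101 = -99)
5607 + X(V(1, -8)) = 5607 - 99 = 5508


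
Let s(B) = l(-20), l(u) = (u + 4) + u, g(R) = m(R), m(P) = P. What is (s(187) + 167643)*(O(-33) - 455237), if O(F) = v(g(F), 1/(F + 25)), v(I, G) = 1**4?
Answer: -76300740252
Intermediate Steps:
g(R) = R
l(u) = 4 + 2*u (l(u) = (4 + u) + u = 4 + 2*u)
s(B) = -36 (s(B) = 4 + 2*(-20) = 4 - 40 = -36)
v(I, G) = 1
O(F) = 1
(s(187) + 167643)*(O(-33) - 455237) = (-36 + 167643)*(1 - 455237) = 167607*(-455236) = -76300740252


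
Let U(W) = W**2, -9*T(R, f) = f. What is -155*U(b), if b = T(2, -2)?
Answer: -620/81 ≈ -7.6543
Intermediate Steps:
T(R, f) = -f/9
b = 2/9 (b = -1/9*(-2) = 2/9 ≈ 0.22222)
-155*U(b) = -155*(2/9)**2 = -155*4/81 = -620/81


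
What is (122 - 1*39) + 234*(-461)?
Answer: -107791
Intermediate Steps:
(122 - 1*39) + 234*(-461) = (122 - 39) - 107874 = 83 - 107874 = -107791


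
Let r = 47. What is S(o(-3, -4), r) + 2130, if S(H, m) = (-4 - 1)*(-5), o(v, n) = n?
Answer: 2155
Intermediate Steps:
S(H, m) = 25 (S(H, m) = -5*(-5) = 25)
S(o(-3, -4), r) + 2130 = 25 + 2130 = 2155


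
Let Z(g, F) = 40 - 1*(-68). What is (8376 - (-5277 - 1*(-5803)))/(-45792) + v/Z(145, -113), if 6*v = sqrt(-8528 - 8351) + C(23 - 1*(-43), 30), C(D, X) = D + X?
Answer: -533/22896 + I*sqrt(16879)/648 ≈ -0.023279 + 0.20049*I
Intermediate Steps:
v = 16 + I*sqrt(16879)/6 (v = (sqrt(-8528 - 8351) + ((23 - 1*(-43)) + 30))/6 = (sqrt(-16879) + ((23 + 43) + 30))/6 = (I*sqrt(16879) + (66 + 30))/6 = (I*sqrt(16879) + 96)/6 = (96 + I*sqrt(16879))/6 = 16 + I*sqrt(16879)/6 ≈ 16.0 + 21.653*I)
Z(g, F) = 108 (Z(g, F) = 40 + 68 = 108)
(8376 - (-5277 - 1*(-5803)))/(-45792) + v/Z(145, -113) = (8376 - (-5277 - 1*(-5803)))/(-45792) + (16 + I*sqrt(16879)/6)/108 = (8376 - (-5277 + 5803))*(-1/45792) + (16 + I*sqrt(16879)/6)*(1/108) = (8376 - 1*526)*(-1/45792) + (4/27 + I*sqrt(16879)/648) = (8376 - 526)*(-1/45792) + (4/27 + I*sqrt(16879)/648) = 7850*(-1/45792) + (4/27 + I*sqrt(16879)/648) = -3925/22896 + (4/27 + I*sqrt(16879)/648) = -533/22896 + I*sqrt(16879)/648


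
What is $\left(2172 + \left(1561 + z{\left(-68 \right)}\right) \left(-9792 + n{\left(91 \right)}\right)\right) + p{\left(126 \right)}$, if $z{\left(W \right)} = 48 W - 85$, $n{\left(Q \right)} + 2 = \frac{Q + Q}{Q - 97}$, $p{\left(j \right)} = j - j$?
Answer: $17568080$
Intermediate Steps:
$p{\left(j \right)} = 0$
$n{\left(Q \right)} = -2 + \frac{2 Q}{-97 + Q}$ ($n{\left(Q \right)} = -2 + \frac{Q + Q}{Q - 97} = -2 + \frac{2 Q}{-97 + Q}$)
$z{\left(W \right)} = -85 + 48 W$
$\left(2172 + \left(1561 + z{\left(-68 \right)}\right) \left(-9792 + n{\left(91 \right)}\right)\right) + p{\left(126 \right)} = \left(2172 + \left(1561 + \left(-85 + 48 \left(-68\right)\right)\right) \left(-9792 + \frac{194}{-97 + 91}\right)\right) + 0 = \left(2172 + \left(1561 - 3349\right) \left(-9792 + \frac{194}{-6}\right)\right) + 0 = \left(2172 + \left(1561 - 3349\right) \left(-9792 + 194 \left(- \frac{1}{6}\right)\right)\right) + 0 = \left(2172 - 1788 \left(-9792 - \frac{97}{3}\right)\right) + 0 = \left(2172 - -17565908\right) + 0 = \left(2172 + 17565908\right) + 0 = 17568080 + 0 = 17568080$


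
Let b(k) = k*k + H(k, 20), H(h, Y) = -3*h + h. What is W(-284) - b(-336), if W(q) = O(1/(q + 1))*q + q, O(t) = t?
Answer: -32219832/283 ≈ -1.1385e+5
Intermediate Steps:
H(h, Y) = -2*h
b(k) = k² - 2*k (b(k) = k*k - 2*k = k² - 2*k)
W(q) = q + q/(1 + q) (W(q) = q/(q + 1) + q = q/(1 + q) + q = q + q/(1 + q))
W(-284) - b(-336) = -284*(2 - 284)/(1 - 284) - (-336)*(-2 - 336) = -284*(-282)/(-283) - (-336)*(-338) = -284*(-1/283)*(-282) - 1*113568 = -80088/283 - 113568 = -32219832/283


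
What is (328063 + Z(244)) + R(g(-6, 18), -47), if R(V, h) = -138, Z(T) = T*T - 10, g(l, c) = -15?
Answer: 387451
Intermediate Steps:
Z(T) = -10 + T² (Z(T) = T² - 10 = -10 + T²)
(328063 + Z(244)) + R(g(-6, 18), -47) = (328063 + (-10 + 244²)) - 138 = (328063 + (-10 + 59536)) - 138 = (328063 + 59526) - 138 = 387589 - 138 = 387451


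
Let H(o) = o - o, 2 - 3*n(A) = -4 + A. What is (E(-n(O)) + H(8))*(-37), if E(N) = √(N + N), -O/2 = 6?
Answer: -74*I*√3 ≈ -128.17*I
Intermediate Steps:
O = -12 (O = -2*6 = -12)
n(A) = 2 - A/3 (n(A) = ⅔ - (-4 + A)/3 = ⅔ + (4/3 - A/3) = 2 - A/3)
H(o) = 0
E(N) = √2*√N (E(N) = √(2*N) = √2*√N)
(E(-n(O)) + H(8))*(-37) = (√2*√(-(2 - ⅓*(-12))) + 0)*(-37) = (√2*√(-(2 + 4)) + 0)*(-37) = (√2*√(-1*6) + 0)*(-37) = (√2*√(-6) + 0)*(-37) = (√2*(I*√6) + 0)*(-37) = (2*I*√3 + 0)*(-37) = (2*I*√3)*(-37) = -74*I*√3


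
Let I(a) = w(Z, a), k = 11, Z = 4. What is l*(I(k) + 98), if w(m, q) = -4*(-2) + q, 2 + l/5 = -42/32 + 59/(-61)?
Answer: -2443545/976 ≈ -2503.6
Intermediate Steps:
l = -20885/976 (l = -10 + 5*(-42/32 + 59/(-61)) = -10 + 5*(-42*1/32 + 59*(-1/61)) = -10 + 5*(-21/16 - 59/61) = -10 + 5*(-2225/976) = -10 - 11125/976 = -20885/976 ≈ -21.399)
w(m, q) = 8 + q
I(a) = 8 + a
l*(I(k) + 98) = -20885*((8 + 11) + 98)/976 = -20885*(19 + 98)/976 = -20885/976*117 = -2443545/976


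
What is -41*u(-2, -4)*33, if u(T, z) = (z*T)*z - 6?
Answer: 51414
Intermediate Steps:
u(T, z) = -6 + T*z² (u(T, z) = (T*z)*z - 6 = T*z² - 6 = -6 + T*z²)
-41*u(-2, -4)*33 = -41*(-6 - 2*(-4)²)*33 = -41*(-6 - 2*16)*33 = -41*(-6 - 32)*33 = -41*(-38)*33 = 1558*33 = 51414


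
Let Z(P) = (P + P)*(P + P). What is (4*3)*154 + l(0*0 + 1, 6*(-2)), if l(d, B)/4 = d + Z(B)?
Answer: 4156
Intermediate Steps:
Z(P) = 4*P² (Z(P) = (2*P)*(2*P) = 4*P²)
l(d, B) = 4*d + 16*B² (l(d, B) = 4*(d + 4*B²) = 4*d + 16*B²)
(4*3)*154 + l(0*0 + 1, 6*(-2)) = (4*3)*154 + (4*(0*0 + 1) + 16*(6*(-2))²) = 12*154 + (4*(0 + 1) + 16*(-12)²) = 1848 + (4*1 + 16*144) = 1848 + (4 + 2304) = 1848 + 2308 = 4156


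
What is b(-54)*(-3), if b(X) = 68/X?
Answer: 34/9 ≈ 3.7778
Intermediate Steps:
b(-54)*(-3) = (68/(-54))*(-3) = (68*(-1/54))*(-3) = -34/27*(-3) = 34/9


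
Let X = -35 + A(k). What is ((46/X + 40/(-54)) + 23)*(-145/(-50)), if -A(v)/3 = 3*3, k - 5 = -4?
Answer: 52229/837 ≈ 62.400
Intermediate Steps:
k = 1 (k = 5 - 4 = 1)
A(v) = -27 (A(v) = -9*3 = -3*9 = -27)
X = -62 (X = -35 - 27 = -62)
((46/X + 40/(-54)) + 23)*(-145/(-50)) = ((46/(-62) + 40/(-54)) + 23)*(-145/(-50)) = ((46*(-1/62) + 40*(-1/54)) + 23)*(-145*(-1/50)) = ((-23/31 - 20/27) + 23)*(29/10) = (-1241/837 + 23)*(29/10) = (18010/837)*(29/10) = 52229/837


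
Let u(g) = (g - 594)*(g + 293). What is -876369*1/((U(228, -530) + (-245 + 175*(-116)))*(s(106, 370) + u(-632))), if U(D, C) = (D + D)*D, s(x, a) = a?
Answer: -876369/34702633232 ≈ -2.5254e-5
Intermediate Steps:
U(D, C) = 2*D² (U(D, C) = (2*D)*D = 2*D²)
u(g) = (-594 + g)*(293 + g)
-876369*1/((U(228, -530) + (-245 + 175*(-116)))*(s(106, 370) + u(-632))) = -876369*1/((370 + (-174042 + (-632)² - 301*(-632)))*(2*228² + (-245 + 175*(-116)))) = -876369*1/((370 + (-174042 + 399424 + 190232))*(2*51984 + (-245 - 20300))) = -876369*1/((370 + 415614)*(103968 - 20545)) = -876369/(415984*83423) = -876369/34702633232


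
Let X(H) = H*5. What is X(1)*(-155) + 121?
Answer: -654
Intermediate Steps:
X(H) = 5*H
X(1)*(-155) + 121 = (5*1)*(-155) + 121 = 5*(-155) + 121 = -775 + 121 = -654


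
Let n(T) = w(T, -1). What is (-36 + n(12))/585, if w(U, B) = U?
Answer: -8/195 ≈ -0.041026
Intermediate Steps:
n(T) = T
(-36 + n(12))/585 = (-36 + 12)/585 = -24*1/585 = -8/195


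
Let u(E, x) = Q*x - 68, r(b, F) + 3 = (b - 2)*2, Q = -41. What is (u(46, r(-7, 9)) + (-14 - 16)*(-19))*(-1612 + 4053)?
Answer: 3327083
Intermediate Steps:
r(b, F) = -7 + 2*b (r(b, F) = -3 + (b - 2)*2 = -3 + (-2 + b)*2 = -3 + (-4 + 2*b) = -7 + 2*b)
u(E, x) = -68 - 41*x (u(E, x) = -41*x - 68 = -68 - 41*x)
(u(46, r(-7, 9)) + (-14 - 16)*(-19))*(-1612 + 4053) = ((-68 - 41*(-7 + 2*(-7))) + (-14 - 16)*(-19))*(-1612 + 4053) = ((-68 - 41*(-7 - 14)) - 30*(-19))*2441 = ((-68 - 41*(-21)) + 570)*2441 = ((-68 + 861) + 570)*2441 = (793 + 570)*2441 = 1363*2441 = 3327083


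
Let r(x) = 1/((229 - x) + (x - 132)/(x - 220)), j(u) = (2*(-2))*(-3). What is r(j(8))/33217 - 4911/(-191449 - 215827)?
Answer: 922829571535/76530650348044 ≈ 0.012058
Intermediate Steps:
j(u) = 12 (j(u) = -4*(-3) = 12)
r(x) = 1/(229 - x + (-132 + x)/(-220 + x)) (r(x) = 1/((229 - x) + (-132 + x)/(-220 + x)) = 1/(229 - x + (-132 + x)/(-220 + x)))
r(j(8))/33217 - 4911/(-191449 - 215827) = ((220 - 1*12)/(50512 + 12² - 450*12))/33217 - 4911/(-191449 - 215827) = ((220 - 12)/(50512 + 144 - 5400))*(1/33217) - 4911/(-407276) = (208/45256)*(1/33217) - 4911*(-1/407276) = ((1/45256)*208)*(1/33217) + 4911/407276 = (26/5657)*(1/33217) + 4911/407276 = 26/187908569 + 4911/407276 = 922829571535/76530650348044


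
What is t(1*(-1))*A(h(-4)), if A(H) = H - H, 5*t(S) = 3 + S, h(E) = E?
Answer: 0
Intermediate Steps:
t(S) = ⅗ + S/5 (t(S) = (3 + S)/5 = ⅗ + S/5)
A(H) = 0
t(1*(-1))*A(h(-4)) = (⅗ + (1*(-1))/5)*0 = (⅗ + (⅕)*(-1))*0 = (⅗ - ⅕)*0 = (⅖)*0 = 0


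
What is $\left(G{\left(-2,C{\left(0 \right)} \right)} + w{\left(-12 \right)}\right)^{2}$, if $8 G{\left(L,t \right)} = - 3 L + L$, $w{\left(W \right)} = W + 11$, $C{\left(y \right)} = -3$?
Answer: $\frac{1}{4} \approx 0.25$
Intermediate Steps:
$w{\left(W \right)} = 11 + W$
$G{\left(L,t \right)} = - \frac{L}{4}$ ($G{\left(L,t \right)} = \frac{- 3 L + L}{8} = \frac{\left(-2\right) L}{8} = - \frac{L}{4}$)
$\left(G{\left(-2,C{\left(0 \right)} \right)} + w{\left(-12 \right)}\right)^{2} = \left(\left(- \frac{1}{4}\right) \left(-2\right) + \left(11 - 12\right)\right)^{2} = \left(\frac{1}{2} - 1\right)^{2} = \left(- \frac{1}{2}\right)^{2} = \frac{1}{4}$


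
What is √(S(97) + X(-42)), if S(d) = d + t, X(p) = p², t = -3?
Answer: √1858 ≈ 43.104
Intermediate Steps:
S(d) = -3 + d (S(d) = d - 3 = -3 + d)
√(S(97) + X(-42)) = √((-3 + 97) + (-42)²) = √(94 + 1764) = √1858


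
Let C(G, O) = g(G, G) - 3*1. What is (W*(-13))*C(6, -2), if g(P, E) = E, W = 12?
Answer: -468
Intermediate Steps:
C(G, O) = -3 + G (C(G, O) = G - 3*1 = G - 3 = -3 + G)
(W*(-13))*C(6, -2) = (12*(-13))*(-3 + 6) = -156*3 = -468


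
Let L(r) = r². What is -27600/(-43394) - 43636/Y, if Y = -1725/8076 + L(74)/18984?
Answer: -6048071851503672/10375483703 ≈ -5.8292e+5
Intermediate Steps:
Y = 478199/6388116 (Y = -1725/8076 + 74²/18984 = -1725*1/8076 + 5476*(1/18984) = -575/2692 + 1369/4746 = 478199/6388116 ≈ 0.074858)
-27600/(-43394) - 43636/Y = -27600/(-43394) - 43636/478199/6388116 = -27600*(-1/43394) - 43636*6388116/478199 = 13800/21697 - 278751829776/478199 = -6048071851503672/10375483703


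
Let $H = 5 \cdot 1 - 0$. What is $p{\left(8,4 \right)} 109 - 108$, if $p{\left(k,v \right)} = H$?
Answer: $437$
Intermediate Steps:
$H = 5$ ($H = 5 + 0 = 5$)
$p{\left(k,v \right)} = 5$
$p{\left(8,4 \right)} 109 - 108 = 5 \cdot 109 - 108 = 545 - 108 = 437$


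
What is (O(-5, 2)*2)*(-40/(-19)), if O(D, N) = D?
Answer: -400/19 ≈ -21.053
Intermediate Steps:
(O(-5, 2)*2)*(-40/(-19)) = (-5*2)*(-40/(-19)) = -(-400)*(-1)/19 = -10*40/19 = -400/19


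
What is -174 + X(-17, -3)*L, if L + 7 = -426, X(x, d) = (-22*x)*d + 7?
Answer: 482621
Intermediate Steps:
X(x, d) = 7 - 22*d*x (X(x, d) = -22*d*x + 7 = 7 - 22*d*x)
L = -433 (L = -7 - 426 = -433)
-174 + X(-17, -3)*L = -174 + (7 - 22*(-3)*(-17))*(-433) = -174 + (7 - 1122)*(-433) = -174 - 1115*(-433) = -174 + 482795 = 482621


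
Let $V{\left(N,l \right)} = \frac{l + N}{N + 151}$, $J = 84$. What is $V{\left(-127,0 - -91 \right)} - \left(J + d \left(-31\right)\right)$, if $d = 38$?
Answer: $\frac{2185}{2} \approx 1092.5$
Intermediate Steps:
$V{\left(N,l \right)} = \frac{N + l}{151 + N}$
$V{\left(-127,0 - -91 \right)} - \left(J + d \left(-31\right)\right) = \frac{-127 + \left(0 - -91\right)}{151 - 127} - \left(84 + 38 \left(-31\right)\right) = \frac{-127 + \left(0 + 91\right)}{24} - \left(84 - 1178\right) = \frac{-127 + 91}{24} - -1094 = \frac{1}{24} \left(-36\right) + 1094 = - \frac{3}{2} + 1094 = \frac{2185}{2}$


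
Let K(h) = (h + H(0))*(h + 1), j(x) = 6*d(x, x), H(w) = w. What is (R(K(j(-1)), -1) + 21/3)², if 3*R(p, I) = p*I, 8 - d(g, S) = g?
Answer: 966289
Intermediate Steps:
d(g, S) = 8 - g
j(x) = 48 - 6*x (j(x) = 6*(8 - x) = 48 - 6*x)
K(h) = h*(1 + h) (K(h) = (h + 0)*(h + 1) = h*(1 + h))
R(p, I) = I*p/3 (R(p, I) = (p*I)/3 = (I*p)/3 = I*p/3)
(R(K(j(-1)), -1) + 21/3)² = ((⅓)*(-1)*((48 - 6*(-1))*(1 + (48 - 6*(-1)))) + 21/3)² = ((⅓)*(-1)*((48 + 6)*(1 + (48 + 6))) + 21*(⅓))² = ((⅓)*(-1)*(54*(1 + 54)) + 7)² = ((⅓)*(-1)*(54*55) + 7)² = ((⅓)*(-1)*2970 + 7)² = (-990 + 7)² = (-983)² = 966289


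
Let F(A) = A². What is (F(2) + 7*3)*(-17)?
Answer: -425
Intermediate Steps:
(F(2) + 7*3)*(-17) = (2² + 7*3)*(-17) = (4 + 21)*(-17) = 25*(-17) = -425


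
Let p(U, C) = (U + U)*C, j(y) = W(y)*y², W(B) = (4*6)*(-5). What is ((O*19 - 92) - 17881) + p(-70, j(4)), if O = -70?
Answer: 249497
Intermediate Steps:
W(B) = -120 (W(B) = 24*(-5) = -120)
j(y) = -120*y²
p(U, C) = 2*C*U (p(U, C) = (2*U)*C = 2*C*U)
((O*19 - 92) - 17881) + p(-70, j(4)) = ((-70*19 - 92) - 17881) + 2*(-120*4²)*(-70) = ((-1330 - 92) - 17881) + 2*(-120*16)*(-70) = (-1422 - 17881) + 2*(-1920)*(-70) = -19303 + 268800 = 249497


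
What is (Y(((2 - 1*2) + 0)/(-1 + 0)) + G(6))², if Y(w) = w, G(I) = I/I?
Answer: 1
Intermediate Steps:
G(I) = 1
(Y(((2 - 1*2) + 0)/(-1 + 0)) + G(6))² = (((2 - 1*2) + 0)/(-1 + 0) + 1)² = (((2 - 2) + 0)/(-1) + 1)² = ((0 + 0)*(-1) + 1)² = (0*(-1) + 1)² = (0 + 1)² = 1² = 1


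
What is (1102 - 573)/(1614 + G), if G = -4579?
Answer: -529/2965 ≈ -0.17841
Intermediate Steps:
(1102 - 573)/(1614 + G) = (1102 - 573)/(1614 - 4579) = 529/(-2965) = 529*(-1/2965) = -529/2965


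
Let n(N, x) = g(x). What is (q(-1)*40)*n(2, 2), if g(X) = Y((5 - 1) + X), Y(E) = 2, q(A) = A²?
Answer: 80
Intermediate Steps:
g(X) = 2
n(N, x) = 2
(q(-1)*40)*n(2, 2) = ((-1)²*40)*2 = (1*40)*2 = 40*2 = 80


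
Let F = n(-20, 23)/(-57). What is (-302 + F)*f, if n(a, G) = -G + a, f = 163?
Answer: -2798873/57 ≈ -49103.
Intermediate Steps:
n(a, G) = a - G
F = 43/57 (F = (-20 - 1*23)/(-57) = (-20 - 23)*(-1/57) = -43*(-1/57) = 43/57 ≈ 0.75439)
(-302 + F)*f = (-302 + 43/57)*163 = -17171/57*163 = -2798873/57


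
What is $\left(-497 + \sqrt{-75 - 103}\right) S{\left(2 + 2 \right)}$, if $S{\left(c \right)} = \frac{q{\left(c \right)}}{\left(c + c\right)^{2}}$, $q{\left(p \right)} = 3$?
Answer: $- \frac{1491}{64} + \frac{3 i \sqrt{178}}{64} \approx -23.297 + 0.62539 i$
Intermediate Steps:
$S{\left(c \right)} = \frac{3}{4 c^{2}}$ ($S{\left(c \right)} = \frac{3}{\left(c + c\right)^{2}} = \frac{3}{\left(2 c\right)^{2}} = \frac{3}{4 c^{2}}$)
$\left(-497 + \sqrt{-75 - 103}\right) S{\left(2 + 2 \right)} = \left(-497 + \sqrt{-75 - 103}\right) \frac{3}{4 \left(2 + 2\right)^{2}} = \left(-497 + \sqrt{-178}\right) \frac{3}{4 \cdot 16} = \left(-497 + i \sqrt{178}\right) \frac{3}{4} \cdot \frac{1}{16} = \left(-497 + i \sqrt{178}\right) \frac{3}{64} = - \frac{1491}{64} + \frac{3 i \sqrt{178}}{64}$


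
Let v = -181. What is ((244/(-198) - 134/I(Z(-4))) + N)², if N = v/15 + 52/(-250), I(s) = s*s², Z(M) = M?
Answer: 20427172847449/156816000000 ≈ 130.26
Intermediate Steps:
I(s) = s³
N = -4603/375 (N = -181/15 + 52/(-250) = -181*1/15 + 52*(-1/250) = -181/15 - 26/125 = -4603/375 ≈ -12.275)
((244/(-198) - 134/I(Z(-4))) + N)² = ((244/(-198) - 134/((-4)³)) - 4603/375)² = ((244*(-1/198) - 134/(-64)) - 4603/375)² = ((-122/99 - 134*(-1/64)) - 4603/375)² = ((-122/99 + 67/32) - 4603/375)² = (2729/3168 - 4603/375)² = (-4519643/396000)² = 20427172847449/156816000000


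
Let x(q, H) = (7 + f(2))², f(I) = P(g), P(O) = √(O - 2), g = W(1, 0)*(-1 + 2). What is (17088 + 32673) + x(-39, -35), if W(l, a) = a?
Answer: 49808 + 14*I*√2 ≈ 49808.0 + 19.799*I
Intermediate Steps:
g = 0 (g = 0*(-1 + 2) = 0*1 = 0)
P(O) = √(-2 + O)
f(I) = I*√2 (f(I) = √(-2 + 0) = √(-2) = I*√2)
x(q, H) = (7 + I*√2)²
(17088 + 32673) + x(-39, -35) = (17088 + 32673) + (7 + I*√2)² = 49761 + (7 + I*√2)²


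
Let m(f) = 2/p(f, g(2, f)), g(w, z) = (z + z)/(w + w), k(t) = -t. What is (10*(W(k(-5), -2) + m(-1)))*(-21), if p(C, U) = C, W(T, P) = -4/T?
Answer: 588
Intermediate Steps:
g(w, z) = z/w (g(w, z) = (2*z)/((2*w)) = (2*z)*(1/(2*w)) = z/w)
m(f) = 2/f
(10*(W(k(-5), -2) + m(-1)))*(-21) = (10*(-4/((-1*(-5))) + 2/(-1)))*(-21) = (10*(-4/5 + 2*(-1)))*(-21) = (10*(-4*⅕ - 2))*(-21) = (10*(-⅘ - 2))*(-21) = (10*(-14/5))*(-21) = -28*(-21) = 588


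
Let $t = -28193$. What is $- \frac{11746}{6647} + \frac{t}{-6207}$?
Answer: $\frac{114491449}{41257929} \approx 2.775$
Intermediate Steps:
$- \frac{11746}{6647} + \frac{t}{-6207} = - \frac{11746}{6647} - \frac{28193}{-6207} = \left(-11746\right) \frac{1}{6647} - - \frac{28193}{6207} = - \frac{11746}{6647} + \frac{28193}{6207} = \frac{114491449}{41257929}$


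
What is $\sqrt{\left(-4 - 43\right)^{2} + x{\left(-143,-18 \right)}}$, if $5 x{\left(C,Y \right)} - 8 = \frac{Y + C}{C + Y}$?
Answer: $\frac{\sqrt{55270}}{5} \approx 47.019$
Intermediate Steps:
$x{\left(C,Y \right)} = \frac{9}{5}$ ($x{\left(C,Y \right)} = \frac{8}{5} + \frac{\left(Y + C\right) \frac{1}{C + Y}}{5} = \frac{8}{5} + \frac{\left(C + Y\right) \frac{1}{C + Y}}{5} = \frac{8}{5} + \frac{1}{5} \cdot 1 = \frac{8}{5} + \frac{1}{5} = \frac{9}{5}$)
$\sqrt{\left(-4 - 43\right)^{2} + x{\left(-143,-18 \right)}} = \sqrt{\left(-4 - 43\right)^{2} + \frac{9}{5}} = \sqrt{\left(-47\right)^{2} + \frac{9}{5}} = \sqrt{2209 + \frac{9}{5}} = \sqrt{\frac{11054}{5}} = \frac{\sqrt{55270}}{5}$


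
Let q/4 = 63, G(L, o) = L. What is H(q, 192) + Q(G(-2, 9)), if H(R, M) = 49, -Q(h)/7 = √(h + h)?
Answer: 49 - 14*I ≈ 49.0 - 14.0*I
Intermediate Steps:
Q(h) = -7*√2*√h (Q(h) = -7*√(h + h) = -7*√2*√h)
q = 252 (q = 4*63 = 252)
H(q, 192) + Q(G(-2, 9)) = 49 - 7*√2*√(-2) = 49 - 7*√2*I*√2 = 49 - 14*I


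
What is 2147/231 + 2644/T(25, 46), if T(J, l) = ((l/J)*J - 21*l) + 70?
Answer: 607093/98175 ≈ 6.1838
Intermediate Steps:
T(J, l) = 70 - 20*l (T(J, l) = (l - 21*l) + 70 = -20*l + 70 = 70 - 20*l)
2147/231 + 2644/T(25, 46) = 2147/231 + 2644/(70 - 20*46) = 2147*(1/231) + 2644/(70 - 920) = 2147/231 + 2644/(-850) = 2147/231 + 2644*(-1/850) = 2147/231 - 1322/425 = 607093/98175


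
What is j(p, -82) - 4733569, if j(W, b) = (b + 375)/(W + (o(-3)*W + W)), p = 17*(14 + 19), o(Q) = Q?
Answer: -2655532502/561 ≈ -4.7336e+6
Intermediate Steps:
p = 561 (p = 17*33 = 561)
j(W, b) = -(375 + b)/W (j(W, b) = (b + 375)/(W + (-3*W + W)) = (375 + b)/(W - 2*W) = (375 + b)/((-W)) = (375 + b)*(-1/W) = -(375 + b)/W)
j(p, -82) - 4733569 = (-375 - 1*(-82))/561 - 4733569 = (-375 + 82)/561 - 4733569 = (1/561)*(-293) - 4733569 = -293/561 - 4733569 = -2655532502/561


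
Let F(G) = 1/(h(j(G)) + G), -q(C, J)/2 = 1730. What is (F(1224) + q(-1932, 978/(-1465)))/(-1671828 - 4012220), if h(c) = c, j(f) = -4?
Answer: 4221199/6934538560 ≈ 0.00060872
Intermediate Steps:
q(C, J) = -3460 (q(C, J) = -2*1730 = -3460)
F(G) = 1/(-4 + G)
(F(1224) + q(-1932, 978/(-1465)))/(-1671828 - 4012220) = (1/(-4 + 1224) - 3460)/(-1671828 - 4012220) = (1/1220 - 3460)/(-5684048) = (1/1220 - 3460)*(-1/5684048) = -4221199/1220*(-1/5684048) = 4221199/6934538560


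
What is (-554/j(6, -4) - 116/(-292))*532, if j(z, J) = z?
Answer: -10711288/219 ≈ -48910.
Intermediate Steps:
(-554/j(6, -4) - 116/(-292))*532 = (-554/6 - 116/(-292))*532 = (-554*⅙ - 116*(-1/292))*532 = (-277/3 + 29/73)*532 = -20134/219*532 = -10711288/219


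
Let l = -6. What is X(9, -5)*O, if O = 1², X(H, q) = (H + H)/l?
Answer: -3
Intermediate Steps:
X(H, q) = -H/3 (X(H, q) = (H + H)/(-6) = (2*H)*(-⅙) = -H/3)
O = 1
X(9, -5)*O = -⅓*9*1 = -3*1 = -3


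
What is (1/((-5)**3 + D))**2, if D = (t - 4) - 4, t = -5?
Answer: 1/19044 ≈ 5.2510e-5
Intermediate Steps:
D = -13 (D = (-5 - 4) - 4 = -9 - 4 = -13)
(1/((-5)**3 + D))**2 = (1/((-5)**3 - 13))**2 = (1/(-125 - 13))**2 = (1/(-138))**2 = (-1/138)**2 = 1/19044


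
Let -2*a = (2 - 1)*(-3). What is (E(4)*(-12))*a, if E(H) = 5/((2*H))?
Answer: -45/4 ≈ -11.250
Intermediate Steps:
a = 3/2 (a = -(2 - 1)*(-3)/2 = -(-3)/2 = -½*(-3) = 3/2 ≈ 1.5000)
E(H) = 5/(2*H) (E(H) = 5*(1/(2*H)) = 5/(2*H))
(E(4)*(-12))*a = (((5/2)/4)*(-12))*(3/2) = (((5/2)*(¼))*(-12))*(3/2) = ((5/8)*(-12))*(3/2) = -15/2*3/2 = -45/4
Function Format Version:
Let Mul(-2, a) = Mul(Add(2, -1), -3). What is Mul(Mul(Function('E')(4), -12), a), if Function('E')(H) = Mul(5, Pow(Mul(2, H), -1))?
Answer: Rational(-45, 4) ≈ -11.250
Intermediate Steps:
a = Rational(3, 2) (a = Mul(Rational(-1, 2), Mul(Add(2, -1), -3)) = Mul(Rational(-1, 2), Mul(1, -3)) = Mul(Rational(-1, 2), -3) = Rational(3, 2) ≈ 1.5000)
Function('E')(H) = Mul(Rational(5, 2), Pow(H, -1)) (Function('E')(H) = Mul(5, Mul(Rational(1, 2), Pow(H, -1))) = Mul(Rational(5, 2), Pow(H, -1)))
Mul(Mul(Function('E')(4), -12), a) = Mul(Mul(Mul(Rational(5, 2), Pow(4, -1)), -12), Rational(3, 2)) = Mul(Mul(Mul(Rational(5, 2), Rational(1, 4)), -12), Rational(3, 2)) = Mul(Mul(Rational(5, 8), -12), Rational(3, 2)) = Mul(Rational(-15, 2), Rational(3, 2)) = Rational(-45, 4)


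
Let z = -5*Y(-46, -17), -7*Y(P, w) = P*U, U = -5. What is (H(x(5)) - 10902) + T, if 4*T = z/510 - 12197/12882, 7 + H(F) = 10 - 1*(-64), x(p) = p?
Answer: -22146452451/2043944 ≈ -10835.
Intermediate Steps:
Y(P, w) = 5*P/7 (Y(P, w) = -P*(-5)/7 = -(-5)*P/7 = 5*P/7)
z = 1150/7 (z = -25*(-46)/7 = -5*(-230/7) = 1150/7 ≈ 164.29)
H(F) = 67 (H(F) = -7 + (10 - 1*(-64)) = -7 + (10 + 64) = -7 + 74 = 67)
T = -319211/2043944 (T = ((1150/7)/510 - 12197/12882)/4 = ((1150/7)*(1/510) - 12197*1/12882)/4 = (115/357 - 12197/12882)/4 = (¼)*(-319211/510986) = -319211/2043944 ≈ -0.15617)
(H(x(5)) - 10902) + T = (67 - 10902) - 319211/2043944 = -10835 - 319211/2043944 = -22146452451/2043944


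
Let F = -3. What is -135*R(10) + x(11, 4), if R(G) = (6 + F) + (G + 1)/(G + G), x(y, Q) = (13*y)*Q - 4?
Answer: 355/4 ≈ 88.750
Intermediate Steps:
x(y, Q) = -4 + 13*Q*y (x(y, Q) = 13*Q*y - 4 = -4 + 13*Q*y)
R(G) = 3 + (1 + G)/(2*G) (R(G) = (6 - 3) + (G + 1)/(G + G) = 3 + (1 + G)/((2*G)) = 3 + (1 + G)*(1/(2*G)) = 3 + (1 + G)/(2*G))
-135*R(10) + x(11, 4) = -135*(1 + 7*10)/(2*10) + (-4 + 13*4*11) = -135*(1 + 70)/(2*10) + (-4 + 572) = -135*71/(2*10) + 568 = -135*71/20 + 568 = -1917/4 + 568 = 355/4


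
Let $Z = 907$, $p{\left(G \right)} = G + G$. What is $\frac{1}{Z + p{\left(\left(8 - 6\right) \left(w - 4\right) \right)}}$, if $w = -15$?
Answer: $\frac{1}{831} \approx 0.0012034$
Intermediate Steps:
$p{\left(G \right)} = 2 G$
$\frac{1}{Z + p{\left(\left(8 - 6\right) \left(w - 4\right) \right)}} = \frac{1}{907 + 2 \left(8 - 6\right) \left(-15 - 4\right)} = \frac{1}{907 + 2 \cdot 2 \left(-19\right)} = \frac{1}{907 + 2 \left(-38\right)} = \frac{1}{907 - 76} = \frac{1}{831}$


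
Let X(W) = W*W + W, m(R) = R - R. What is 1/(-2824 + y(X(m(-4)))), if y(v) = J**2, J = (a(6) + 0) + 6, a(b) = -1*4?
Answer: -1/2820 ≈ -0.00035461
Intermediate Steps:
a(b) = -4
m(R) = 0
X(W) = W + W**2 (X(W) = W**2 + W = W + W**2)
J = 2 (J = (-4 + 0) + 6 = -4 + 6 = 2)
y(v) = 4 (y(v) = 2**2 = 4)
1/(-2824 + y(X(m(-4)))) = 1/(-2824 + 4) = 1/(-2820) = -1/2820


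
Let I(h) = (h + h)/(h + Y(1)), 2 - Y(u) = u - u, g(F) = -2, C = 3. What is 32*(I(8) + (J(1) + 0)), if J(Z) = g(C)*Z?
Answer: -64/5 ≈ -12.800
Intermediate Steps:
Y(u) = 2 (Y(u) = 2 - (u - u) = 2 - 1*0 = 2 + 0 = 2)
J(Z) = -2*Z
I(h) = 2*h/(2 + h) (I(h) = (h + h)/(h + 2) = (2*h)/(2 + h) = 2*h/(2 + h))
32*(I(8) + (J(1) + 0)) = 32*(2*8/(2 + 8) + (-2*1 + 0)) = 32*(2*8/10 + (-2 + 0)) = 32*(2*8*(1/10) - 2) = 32*(8/5 - 2) = 32*(-2/5) = -64/5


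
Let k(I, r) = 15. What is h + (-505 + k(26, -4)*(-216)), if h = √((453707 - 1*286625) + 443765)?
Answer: -3745 + √610847 ≈ -2963.4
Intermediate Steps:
h = √610847 (h = √((453707 - 286625) + 443765) = √(167082 + 443765) = √610847 ≈ 781.57)
h + (-505 + k(26, -4)*(-216)) = √610847 + (-505 + 15*(-216)) = √610847 + (-505 - 3240) = √610847 - 3745 = -3745 + √610847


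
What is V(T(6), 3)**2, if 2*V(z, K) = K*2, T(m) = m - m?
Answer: 9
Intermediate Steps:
T(m) = 0
V(z, K) = K (V(z, K) = (K*2)/2 = (2*K)/2 = K)
V(T(6), 3)**2 = 3**2 = 9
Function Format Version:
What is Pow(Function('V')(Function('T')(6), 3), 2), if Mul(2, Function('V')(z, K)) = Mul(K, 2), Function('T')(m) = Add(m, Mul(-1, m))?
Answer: 9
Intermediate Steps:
Function('T')(m) = 0
Function('V')(z, K) = K (Function('V')(z, K) = Mul(Rational(1, 2), Mul(K, 2)) = Mul(Rational(1, 2), Mul(2, K)) = K)
Pow(Function('V')(Function('T')(6), 3), 2) = Pow(3, 2) = 9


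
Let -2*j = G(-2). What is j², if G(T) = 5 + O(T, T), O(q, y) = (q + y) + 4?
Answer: 25/4 ≈ 6.2500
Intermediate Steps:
O(q, y) = 4 + q + y
G(T) = 9 + 2*T (G(T) = 5 + (4 + T + T) = 5 + (4 + 2*T) = 9 + 2*T)
j = -5/2 (j = -(9 + 2*(-2))/2 = -(9 - 4)/2 = -½*5 = -5/2 ≈ -2.5000)
j² = (-5/2)² = 25/4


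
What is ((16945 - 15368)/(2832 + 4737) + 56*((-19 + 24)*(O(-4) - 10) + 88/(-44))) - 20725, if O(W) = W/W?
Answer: -176787556/7569 ≈ -23357.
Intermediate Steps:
O(W) = 1
((16945 - 15368)/(2832 + 4737) + 56*((-19 + 24)*(O(-4) - 10) + 88/(-44))) - 20725 = ((16945 - 15368)/(2832 + 4737) + 56*((-19 + 24)*(1 - 10) + 88/(-44))) - 20725 = (1577/7569 + 56*(5*(-9) + 88*(-1/44))) - 20725 = (1577*(1/7569) + 56*(-45 - 2)) - 20725 = (1577/7569 + 56*(-47)) - 20725 = (1577/7569 - 2632) - 20725 = -19920031/7569 - 20725 = -176787556/7569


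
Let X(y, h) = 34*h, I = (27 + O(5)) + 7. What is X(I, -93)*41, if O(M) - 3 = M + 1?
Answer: -129642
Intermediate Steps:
O(M) = 4 + M (O(M) = 3 + (M + 1) = 3 + (1 + M) = 4 + M)
I = 43 (I = (27 + (4 + 5)) + 7 = (27 + 9) + 7 = 36 + 7 = 43)
X(I, -93)*41 = (34*(-93))*41 = -3162*41 = -129642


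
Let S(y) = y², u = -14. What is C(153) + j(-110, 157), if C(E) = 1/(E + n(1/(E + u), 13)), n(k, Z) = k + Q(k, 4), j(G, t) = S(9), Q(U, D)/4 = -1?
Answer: 1677811/20712 ≈ 81.007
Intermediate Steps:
Q(U, D) = -4 (Q(U, D) = 4*(-1) = -4)
j(G, t) = 81 (j(G, t) = 9² = 81)
n(k, Z) = -4 + k (n(k, Z) = k - 4 = -4 + k)
C(E) = 1/(-4 + E + 1/(-14 + E)) (C(E) = 1/(E + (-4 + 1/(E - 14))) = 1/(E + (-4 + 1/(-14 + E))) = 1/(-4 + E + 1/(-14 + E)))
C(153) + j(-110, 157) = (-14 + 153)/(1 + (-14 + 153)*(-4 + 153)) + 81 = 139/(1 + 139*149) + 81 = 139/(1 + 20711) + 81 = 139/20712 + 81 = 1677811/20712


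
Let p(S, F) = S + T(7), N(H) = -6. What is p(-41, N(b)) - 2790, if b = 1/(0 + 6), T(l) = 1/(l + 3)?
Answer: -28309/10 ≈ -2830.9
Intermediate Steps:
T(l) = 1/(3 + l)
b = ⅙ (b = 1/6 = ⅙ ≈ 0.16667)
p(S, F) = ⅒ + S (p(S, F) = S + 1/(3 + 7) = S + 1/10 = S + ⅒ = ⅒ + S)
p(-41, N(b)) - 2790 = (⅒ - 41) - 2790 = -409/10 - 2790 = -28309/10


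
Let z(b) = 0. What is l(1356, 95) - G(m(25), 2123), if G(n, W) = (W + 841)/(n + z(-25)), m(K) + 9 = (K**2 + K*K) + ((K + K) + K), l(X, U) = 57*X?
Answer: 25428327/329 ≈ 77290.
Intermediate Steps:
m(K) = -9 + 2*K**2 + 3*K (m(K) = -9 + ((K**2 + K*K) + ((K + K) + K)) = -9 + ((K**2 + K**2) + (2*K + K)) = -9 + (2*K**2 + 3*K) = -9 + 2*K**2 + 3*K)
G(n, W) = (841 + W)/n (G(n, W) = (W + 841)/(n + 0) = (841 + W)/n)
l(1356, 95) - G(m(25), 2123) = 57*1356 - (841 + 2123)/(-9 + 2*25**2 + 3*25) = 77292 - 2964/(-9 + 2*625 + 75) = 77292 - 2964/(-9 + 1250 + 75) = 77292 - 2964/1316 = 77292 - 1*741/329 = 77292 - 741/329 = 25428327/329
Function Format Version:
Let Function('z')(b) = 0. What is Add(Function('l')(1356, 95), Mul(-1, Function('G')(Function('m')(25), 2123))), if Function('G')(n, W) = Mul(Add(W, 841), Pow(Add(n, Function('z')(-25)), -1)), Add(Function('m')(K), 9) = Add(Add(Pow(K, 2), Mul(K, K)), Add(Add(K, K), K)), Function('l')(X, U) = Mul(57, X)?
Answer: Rational(25428327, 329) ≈ 77290.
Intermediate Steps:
Function('m')(K) = Add(-9, Mul(2, Pow(K, 2)), Mul(3, K)) (Function('m')(K) = Add(-9, Add(Add(Pow(K, 2), Mul(K, K)), Add(Add(K, K), K))) = Add(-9, Add(Add(Pow(K, 2), Pow(K, 2)), Add(Mul(2, K), K))) = Add(-9, Add(Mul(2, Pow(K, 2)), Mul(3, K))) = Add(-9, Mul(2, Pow(K, 2)), Mul(3, K)))
Function('G')(n, W) = Mul(Pow(n, -1), Add(841, W)) (Function('G')(n, W) = Mul(Add(W, 841), Pow(Add(n, 0), -1)) = Mul(Add(841, W), Pow(n, -1)) = Mul(Pow(n, -1), Add(841, W)))
Add(Function('l')(1356, 95), Mul(-1, Function('G')(Function('m')(25), 2123))) = Add(Mul(57, 1356), Mul(-1, Mul(Pow(Add(-9, Mul(2, Pow(25, 2)), Mul(3, 25)), -1), Add(841, 2123)))) = Add(77292, Mul(-1, Mul(Pow(Add(-9, Mul(2, 625), 75), -1), 2964))) = Add(77292, Mul(-1, Mul(Pow(Add(-9, 1250, 75), -1), 2964))) = Add(77292, Mul(-1, Mul(Pow(1316, -1), 2964))) = Add(77292, Mul(-1, Mul(Rational(1, 1316), 2964))) = Add(77292, Mul(-1, Rational(741, 329))) = Add(77292, Rational(-741, 329)) = Rational(25428327, 329)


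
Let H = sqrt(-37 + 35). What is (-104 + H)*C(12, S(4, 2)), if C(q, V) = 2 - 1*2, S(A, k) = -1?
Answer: 0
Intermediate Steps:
C(q, V) = 0 (C(q, V) = 2 - 2 = 0)
H = I*sqrt(2) (H = sqrt(-2) = I*sqrt(2) ≈ 1.4142*I)
(-104 + H)*C(12, S(4, 2)) = (-104 + I*sqrt(2))*0 = 0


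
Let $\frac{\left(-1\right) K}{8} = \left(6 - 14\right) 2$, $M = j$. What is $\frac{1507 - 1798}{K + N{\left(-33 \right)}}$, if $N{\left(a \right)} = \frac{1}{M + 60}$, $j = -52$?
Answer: $- \frac{2328}{1025} \approx -2.2712$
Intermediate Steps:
$M = -52$
$N{\left(a \right)} = \frac{1}{8}$ ($N{\left(a \right)} = \frac{1}{-52 + 60} = \frac{1}{8}$)
$K = 128$ ($K = - 8 \left(6 - 14\right) 2 = - 8 \left(\left(-8\right) 2\right) = \left(-8\right) \left(-16\right) = 128$)
$\frac{1507 - 1798}{K + N{\left(-33 \right)}} = \frac{1507 - 1798}{128 + \frac{1}{8}} = - \frac{291}{\frac{1025}{8}} = \left(-291\right) \frac{8}{1025} = - \frac{2328}{1025}$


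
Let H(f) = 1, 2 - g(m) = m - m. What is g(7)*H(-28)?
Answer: 2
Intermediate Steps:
g(m) = 2 (g(m) = 2 - (m - m) = 2 - 1*0 = 2 + 0 = 2)
g(7)*H(-28) = 2*1 = 2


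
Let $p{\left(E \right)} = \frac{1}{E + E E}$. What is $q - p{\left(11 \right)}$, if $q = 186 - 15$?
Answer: $\frac{22571}{132} \approx 170.99$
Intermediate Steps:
$q = 171$
$p{\left(E \right)} = \frac{1}{E + E^{2}}$
$q - p{\left(11 \right)} = 171 - \frac{1}{11 \left(1 + 11\right)} = 171 - \frac{1}{11 \cdot 12} = 171 - \frac{1}{11} \cdot \frac{1}{12} = 171 - \frac{1}{132} = \frac{22571}{132}$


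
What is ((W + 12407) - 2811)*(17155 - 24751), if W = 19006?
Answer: -217260792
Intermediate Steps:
((W + 12407) - 2811)*(17155 - 24751) = ((19006 + 12407) - 2811)*(17155 - 24751) = (31413 - 2811)*(-7596) = 28602*(-7596) = -217260792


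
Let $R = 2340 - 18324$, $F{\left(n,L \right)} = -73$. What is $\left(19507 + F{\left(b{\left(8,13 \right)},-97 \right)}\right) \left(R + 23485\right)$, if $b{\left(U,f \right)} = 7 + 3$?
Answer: $145774434$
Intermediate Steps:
$b{\left(U,f \right)} = 10$
$R = -15984$ ($R = 2340 - 18324 = -15984$)
$\left(19507 + F{\left(b{\left(8,13 \right)},-97 \right)}\right) \left(R + 23485\right) = \left(19507 - 73\right) \left(-15984 + 23485\right) = 19434 \cdot 7501 = 145774434$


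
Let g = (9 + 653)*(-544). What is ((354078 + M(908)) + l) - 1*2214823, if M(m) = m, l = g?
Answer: -2219965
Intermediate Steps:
g = -360128 (g = 662*(-544) = -360128)
l = -360128
((354078 + M(908)) + l) - 1*2214823 = ((354078 + 908) - 360128) - 1*2214823 = (354986 - 360128) - 2214823 = -5142 - 2214823 = -2219965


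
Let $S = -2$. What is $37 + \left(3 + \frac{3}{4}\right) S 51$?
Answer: $- \frac{691}{2} \approx -345.5$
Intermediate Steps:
$37 + \left(3 + \frac{3}{4}\right) S 51 = 37 + \left(3 + \frac{3}{4}\right) \left(-2\right) 51 = 37 + \frac{15}{4} \left(-2\right) 51 = 37 - \frac{765}{2} = - \frac{691}{2}$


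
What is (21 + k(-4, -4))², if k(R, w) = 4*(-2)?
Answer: 169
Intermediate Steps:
k(R, w) = -8
(21 + k(-4, -4))² = (21 - 8)² = 13² = 169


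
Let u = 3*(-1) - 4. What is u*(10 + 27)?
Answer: -259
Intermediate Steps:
u = -7 (u = -3 - 4 = -7)
u*(10 + 27) = -7*(10 + 27) = -7*37 = -259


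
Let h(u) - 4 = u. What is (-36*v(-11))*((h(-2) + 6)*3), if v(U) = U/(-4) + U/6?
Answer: -792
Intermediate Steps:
h(u) = 4 + u
v(U) = -U/12 (v(U) = U*(-1/4) + U*(1/6) = -U/4 + U/6 = -U/12)
(-36*v(-11))*((h(-2) + 6)*3) = (-(-3)*(-11))*(((4 - 2) + 6)*3) = (-36*11/12)*((2 + 6)*3) = -264*3 = -33*24 = -792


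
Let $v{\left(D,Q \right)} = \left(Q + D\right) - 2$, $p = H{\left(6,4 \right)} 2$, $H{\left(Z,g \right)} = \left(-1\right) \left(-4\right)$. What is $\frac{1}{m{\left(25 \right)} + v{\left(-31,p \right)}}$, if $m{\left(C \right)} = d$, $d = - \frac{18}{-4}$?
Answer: $- \frac{2}{41} \approx -0.048781$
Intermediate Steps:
$H{\left(Z,g \right)} = 4$
$p = 8$ ($p = 4 \cdot 2 = 8$)
$d = \frac{9}{2}$ ($d = \left(-18\right) \left(- \frac{1}{4}\right) = \frac{9}{2} \approx 4.5$)
$v{\left(D,Q \right)} = -2 + D + Q$ ($v{\left(D,Q \right)} = \left(D + Q\right) - 2 = -2 + D + Q$)
$m{\left(C \right)} = \frac{9}{2}$
$\frac{1}{m{\left(25 \right)} + v{\left(-31,p \right)}} = \frac{1}{\frac{9}{2} - 25} = \frac{1}{- \frac{41}{2}} = - \frac{2}{41}$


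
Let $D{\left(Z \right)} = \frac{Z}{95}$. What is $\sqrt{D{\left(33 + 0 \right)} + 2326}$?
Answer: $\frac{\sqrt{20995285}}{95} \approx 48.232$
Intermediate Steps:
$D{\left(Z \right)} = \frac{Z}{95}$ ($D{\left(Z \right)} = Z \frac{1}{95} = \frac{Z}{95}$)
$\sqrt{D{\left(33 + 0 \right)} + 2326} = \sqrt{\frac{33 + 0}{95} + 2326} = \sqrt{\frac{1}{95} \cdot 33 + 2326} = \sqrt{\frac{33}{95} + 2326} = \sqrt{\frac{221003}{95}} = \frac{\sqrt{20995285}}{95}$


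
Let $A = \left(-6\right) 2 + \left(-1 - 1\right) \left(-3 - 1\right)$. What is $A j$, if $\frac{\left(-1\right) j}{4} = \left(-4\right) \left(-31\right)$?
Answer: $1984$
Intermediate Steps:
$j = -496$ ($j = - 4 \left(\left(-4\right) \left(-31\right)\right) = \left(-4\right) 124 = -496$)
$A = -4$ ($A = -12 - -8 = -12 + 8 = -4$)
$A j = \left(-4\right) \left(-496\right) = 1984$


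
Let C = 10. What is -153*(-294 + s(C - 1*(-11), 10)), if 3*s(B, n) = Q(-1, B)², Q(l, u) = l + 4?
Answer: 44523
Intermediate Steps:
Q(l, u) = 4 + l
s(B, n) = 3 (s(B, n) = (4 - 1)²/3 = (⅓)*3² = (⅓)*9 = 3)
-153*(-294 + s(C - 1*(-11), 10)) = -153*(-294 + 3) = -153*(-291) = 44523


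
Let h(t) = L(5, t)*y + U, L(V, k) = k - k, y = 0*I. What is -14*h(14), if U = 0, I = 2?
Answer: 0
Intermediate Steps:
y = 0 (y = 0*2 = 0)
L(V, k) = 0
h(t) = 0 (h(t) = 0*0 + 0 = 0 + 0 = 0)
-14*h(14) = -14*0 = 0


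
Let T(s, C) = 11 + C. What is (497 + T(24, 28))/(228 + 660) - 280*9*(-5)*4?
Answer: 5594467/111 ≈ 50401.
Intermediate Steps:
(497 + T(24, 28))/(228 + 660) - 280*9*(-5)*4 = (497 + (11 + 28))/(228 + 660) - 280*9*(-5)*4 = (497 + 39)/888 - (-12600)*4 = 536*(1/888) - 280*(-180) = 67/111 + 50400 = 5594467/111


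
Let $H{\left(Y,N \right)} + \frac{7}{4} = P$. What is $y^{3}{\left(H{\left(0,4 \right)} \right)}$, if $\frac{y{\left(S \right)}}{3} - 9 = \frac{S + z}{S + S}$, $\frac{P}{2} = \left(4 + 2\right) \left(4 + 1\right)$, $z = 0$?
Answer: $\frac{185193}{8} \approx 23149.0$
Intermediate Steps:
$P = 60$ ($P = 2 \left(4 + 2\right) \left(4 + 1\right) = 2 \cdot 6 \cdot 5 = 2 \cdot 30 = 60$)
$H{\left(Y,N \right)} = \frac{233}{4}$ ($H{\left(Y,N \right)} = - \frac{7}{4} + 60 = \frac{233}{4}$)
$y{\left(S \right)} = \frac{57}{2}$ ($y{\left(S \right)} = 27 + 3 \frac{S + 0}{S + S} = 27 + 3 \frac{S}{2 S} = 27 + 3 S \frac{1}{2 S} = 27 + 3 \cdot \frac{1}{2} = 27 + \frac{3}{2} = \frac{57}{2}$)
$y^{3}{\left(H{\left(0,4 \right)} \right)} = \left(\frac{57}{2}\right)^{3} = \frac{185193}{8}$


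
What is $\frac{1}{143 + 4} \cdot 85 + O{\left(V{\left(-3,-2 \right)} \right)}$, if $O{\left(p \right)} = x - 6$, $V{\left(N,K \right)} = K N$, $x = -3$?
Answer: $- \frac{1238}{147} \approx -8.4218$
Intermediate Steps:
$O{\left(p \right)} = -9$ ($O{\left(p \right)} = -3 - 6 = -9$)
$\frac{1}{143 + 4} \cdot 85 + O{\left(V{\left(-3,-2 \right)} \right)} = \frac{1}{143 + 4} \cdot 85 - 9 = \frac{1}{147} \cdot 85 - 9 = \frac{85}{147} - 9 = - \frac{1238}{147}$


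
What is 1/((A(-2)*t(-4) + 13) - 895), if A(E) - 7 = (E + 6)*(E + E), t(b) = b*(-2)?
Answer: -1/954 ≈ -0.0010482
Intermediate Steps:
t(b) = -2*b
A(E) = 7 + 2*E*(6 + E) (A(E) = 7 + (E + 6)*(E + E) = 7 + (6 + E)*(2*E) = 7 + 2*E*(6 + E))
1/((A(-2)*t(-4) + 13) - 895) = 1/(((7 + 2*(-2)² + 12*(-2))*(-2*(-4)) + 13) - 895) = 1/(((7 + 2*4 - 24)*8 + 13) - 895) = 1/(((7 + 8 - 24)*8 + 13) - 895) = 1/((-9*8 + 13) - 895) = 1/((-72 + 13) - 895) = 1/(-59 - 895) = 1/(-954) = -1/954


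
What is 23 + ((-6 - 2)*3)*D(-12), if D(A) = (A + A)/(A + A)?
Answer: -1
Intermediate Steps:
D(A) = 1 (D(A) = (2*A)/((2*A)) = (2*A)*(1/(2*A)) = 1)
23 + ((-6 - 2)*3)*D(-12) = 23 + ((-6 - 2)*3)*1 = 23 - 8*3*1 = 23 - 24*1 = 23 - 24 = -1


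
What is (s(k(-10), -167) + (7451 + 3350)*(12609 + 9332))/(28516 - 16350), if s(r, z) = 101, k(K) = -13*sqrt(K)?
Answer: 118492421/6083 ≈ 19479.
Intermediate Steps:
(s(k(-10), -167) + (7451 + 3350)*(12609 + 9332))/(28516 - 16350) = (101 + (7451 + 3350)*(12609 + 9332))/(28516 - 16350) = (101 + 10801*21941)/12166 = (101 + 236984741)*(1/12166) = 236984842*(1/12166) = 118492421/6083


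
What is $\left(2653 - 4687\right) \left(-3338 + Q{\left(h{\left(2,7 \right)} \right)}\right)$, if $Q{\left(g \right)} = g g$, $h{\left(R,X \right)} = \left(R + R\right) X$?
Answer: $5194836$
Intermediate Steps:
$h{\left(R,X \right)} = 2 R X$
$Q{\left(g \right)} = g^{2}$
$\left(2653 - 4687\right) \left(-3338 + Q{\left(h{\left(2,7 \right)} \right)}\right) = \left(2653 - 4687\right) \left(-3338 + \left(2 \cdot 2 \cdot 7\right)^{2}\right) = - 2034 \left(-3338 + 28^{2}\right) = - 2034 \left(-3338 + 784\right) = \left(-2034\right) \left(-2554\right) = 5194836$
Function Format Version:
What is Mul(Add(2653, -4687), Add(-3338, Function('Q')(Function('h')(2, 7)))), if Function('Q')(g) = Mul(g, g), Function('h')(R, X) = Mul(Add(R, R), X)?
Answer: 5194836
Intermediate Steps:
Function('h')(R, X) = Mul(2, R, X) (Function('h')(R, X) = Mul(Mul(2, R), X) = Mul(2, R, X))
Function('Q')(g) = Pow(g, 2)
Mul(Add(2653, -4687), Add(-3338, Function('Q')(Function('h')(2, 7)))) = Mul(Add(2653, -4687), Add(-3338, Pow(Mul(2, 2, 7), 2))) = Mul(-2034, Add(-3338, Pow(28, 2))) = Mul(-2034, Add(-3338, 784)) = Mul(-2034, -2554) = 5194836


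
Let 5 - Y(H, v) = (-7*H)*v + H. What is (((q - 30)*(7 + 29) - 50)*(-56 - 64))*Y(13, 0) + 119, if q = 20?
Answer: -393481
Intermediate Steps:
Y(H, v) = 5 - H + 7*H*v (Y(H, v) = 5 - ((-7*H)*v + H) = 5 - (-7*H*v + H) = 5 - (H - 7*H*v) = 5 + (-H + 7*H*v) = 5 - H + 7*H*v)
(((q - 30)*(7 + 29) - 50)*(-56 - 64))*Y(13, 0) + 119 = (((20 - 30)*(7 + 29) - 50)*(-56 - 64))*(5 - 1*13 + 7*13*0) + 119 = ((-10*36 - 50)*(-120))*(5 - 13 + 0) + 119 = ((-360 - 50)*(-120))*(-8) + 119 = -410*(-120)*(-8) + 119 = 49200*(-8) + 119 = -393600 + 119 = -393481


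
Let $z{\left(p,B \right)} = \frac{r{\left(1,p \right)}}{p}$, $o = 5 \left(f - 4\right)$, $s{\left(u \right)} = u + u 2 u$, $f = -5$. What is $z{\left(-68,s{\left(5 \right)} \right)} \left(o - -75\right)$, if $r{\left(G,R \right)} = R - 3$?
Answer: $\frac{1065}{34} \approx 31.324$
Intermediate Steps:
$r{\left(G,R \right)} = -3 + R$
$s{\left(u \right)} = u + 2 u^{2}$ ($s{\left(u \right)} = u + 2 u u = u + 2 u^{2}$)
$o = -45$ ($o = 5 \left(-5 - 4\right) = 5 \left(-9\right) = -45$)
$z{\left(p,B \right)} = \frac{-3 + p}{p}$
$z{\left(-68,s{\left(5 \right)} \right)} \left(o - -75\right) = \frac{-3 - 68}{-68} \left(-45 - -75\right) = \left(- \frac{1}{68}\right) \left(-71\right) \left(-45 + 75\right) = \frac{71}{68} \cdot 30 = \frac{1065}{34}$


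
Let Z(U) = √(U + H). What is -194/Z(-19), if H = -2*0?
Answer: 194*I*√19/19 ≈ 44.507*I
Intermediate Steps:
H = 0
Z(U) = √U (Z(U) = √(U + 0) = √U)
-194/Z(-19) = -194*(-I*√19/19) = -(-194)*I*√19/19 = 194*I*√19/19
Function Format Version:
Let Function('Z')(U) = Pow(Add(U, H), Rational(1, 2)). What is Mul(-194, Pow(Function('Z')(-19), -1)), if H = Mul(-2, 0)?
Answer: Mul(Rational(194, 19), I, Pow(19, Rational(1, 2))) ≈ Mul(44.507, I)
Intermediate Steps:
H = 0
Function('Z')(U) = Pow(U, Rational(1, 2)) (Function('Z')(U) = Pow(Add(U, 0), Rational(1, 2)) = Pow(U, Rational(1, 2)))
Mul(-194, Pow(Function('Z')(-19), -1)) = Mul(-194, Pow(Pow(-19, Rational(1, 2)), -1)) = Mul(-194, Pow(Mul(I, Pow(19, Rational(1, 2))), -1)) = Mul(-194, Mul(Rational(-1, 19), I, Pow(19, Rational(1, 2)))) = Mul(Rational(194, 19), I, Pow(19, Rational(1, 2)))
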